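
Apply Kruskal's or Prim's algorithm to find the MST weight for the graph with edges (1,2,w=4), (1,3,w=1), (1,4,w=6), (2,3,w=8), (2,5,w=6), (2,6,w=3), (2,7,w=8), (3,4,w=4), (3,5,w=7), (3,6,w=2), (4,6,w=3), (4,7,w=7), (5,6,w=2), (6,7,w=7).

Apply Kruskal's algorithm (sort edges by weight, add if no cycle):

Sorted edges by weight:
  (1,3) w=1
  (3,6) w=2
  (5,6) w=2
  (2,6) w=3
  (4,6) w=3
  (1,2) w=4
  (3,4) w=4
  (1,4) w=6
  (2,5) w=6
  (3,5) w=7
  (4,7) w=7
  (6,7) w=7
  (2,3) w=8
  (2,7) w=8

Add edge (1,3) w=1 -- no cycle. Running total: 1
Add edge (3,6) w=2 -- no cycle. Running total: 3
Add edge (5,6) w=2 -- no cycle. Running total: 5
Add edge (2,6) w=3 -- no cycle. Running total: 8
Add edge (4,6) w=3 -- no cycle. Running total: 11
Skip edge (1,2) w=4 -- would create cycle
Skip edge (3,4) w=4 -- would create cycle
Skip edge (1,4) w=6 -- would create cycle
Skip edge (2,5) w=6 -- would create cycle
Skip edge (3,5) w=7 -- would create cycle
Add edge (4,7) w=7 -- no cycle. Running total: 18

MST edges: (1,3,w=1), (3,6,w=2), (5,6,w=2), (2,6,w=3), (4,6,w=3), (4,7,w=7)
Total MST weight: 1 + 2 + 2 + 3 + 3 + 7 = 18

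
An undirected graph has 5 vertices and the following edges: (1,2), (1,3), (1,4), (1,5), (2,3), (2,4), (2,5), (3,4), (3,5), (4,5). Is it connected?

Step 1: Build adjacency list from edges:
  1: 2, 3, 4, 5
  2: 1, 3, 4, 5
  3: 1, 2, 4, 5
  4: 1, 2, 3, 5
  5: 1, 2, 3, 4

Step 2: Run BFS/DFS from vertex 1:
  Visited: {1, 2, 3, 4, 5}
  Reached 5 of 5 vertices

Step 3: All 5 vertices reached from vertex 1, so the graph is connected.
Answer: Yes, the graph is connected.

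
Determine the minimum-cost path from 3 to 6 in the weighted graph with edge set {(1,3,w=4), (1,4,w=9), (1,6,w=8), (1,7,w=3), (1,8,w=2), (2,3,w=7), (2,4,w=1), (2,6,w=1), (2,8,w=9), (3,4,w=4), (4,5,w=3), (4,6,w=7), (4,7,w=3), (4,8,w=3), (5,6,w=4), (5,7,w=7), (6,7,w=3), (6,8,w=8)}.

Step 1: Build adjacency list with weights:
  1: 3(w=4), 4(w=9), 6(w=8), 7(w=3), 8(w=2)
  2: 3(w=7), 4(w=1), 6(w=1), 8(w=9)
  3: 1(w=4), 2(w=7), 4(w=4)
  4: 1(w=9), 2(w=1), 3(w=4), 5(w=3), 6(w=7), 7(w=3), 8(w=3)
  5: 4(w=3), 6(w=4), 7(w=7)
  6: 1(w=8), 2(w=1), 4(w=7), 5(w=4), 7(w=3), 8(w=8)
  7: 1(w=3), 4(w=3), 5(w=7), 6(w=3)
  8: 1(w=2), 2(w=9), 4(w=3), 6(w=8)

Step 2: Apply Dijkstra's algorithm from vertex 3:
  Visit vertex 3 (distance=0)
    Update dist[1] = 4
    Update dist[2] = 7
    Update dist[4] = 4
  Visit vertex 1 (distance=4)
    Update dist[6] = 12
    Update dist[7] = 7
    Update dist[8] = 6
  Visit vertex 4 (distance=4)
    Update dist[2] = 5
    Update dist[5] = 7
    Update dist[6] = 11
  Visit vertex 2 (distance=5)
    Update dist[6] = 6
  Visit vertex 6 (distance=6)

Step 3: Shortest path: 3 -> 4 -> 2 -> 6
Total weight: 4 + 1 + 1 = 6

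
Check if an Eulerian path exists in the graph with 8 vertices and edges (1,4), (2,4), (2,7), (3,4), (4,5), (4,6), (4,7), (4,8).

Step 1: Find the degree of each vertex:
  deg(1) = 1
  deg(2) = 2
  deg(3) = 1
  deg(4) = 7
  deg(5) = 1
  deg(6) = 1
  deg(7) = 2
  deg(8) = 1

Step 2: Count vertices with odd degree:
  Odd-degree vertices: 1, 3, 4, 5, 6, 8 (6 total)

Step 3: Apply Euler's theorem:
  - Eulerian circuit exists iff graph is connected and all vertices have even degree
  - Eulerian path exists iff graph is connected and has 0 or 2 odd-degree vertices

Graph has 6 odd-degree vertices (need 0 or 2).
Neither Eulerian path nor Eulerian circuit exists.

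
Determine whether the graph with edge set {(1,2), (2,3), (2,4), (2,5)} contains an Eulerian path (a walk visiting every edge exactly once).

Step 1: Find the degree of each vertex:
  deg(1) = 1
  deg(2) = 4
  deg(3) = 1
  deg(4) = 1
  deg(5) = 1

Step 2: Count vertices with odd degree:
  Odd-degree vertices: 1, 3, 4, 5 (4 total)

Step 3: Apply Euler's theorem:
  - Eulerian circuit exists iff graph is connected and all vertices have even degree
  - Eulerian path exists iff graph is connected and has 0 or 2 odd-degree vertices

Graph has 4 odd-degree vertices (need 0 or 2).
Neither Eulerian path nor Eulerian circuit exists.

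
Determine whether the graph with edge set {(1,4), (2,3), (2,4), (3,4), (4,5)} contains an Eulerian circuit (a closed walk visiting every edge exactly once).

Step 1: Find the degree of each vertex:
  deg(1) = 1
  deg(2) = 2
  deg(3) = 2
  deg(4) = 4
  deg(5) = 1

Step 2: Count vertices with odd degree:
  Odd-degree vertices: 1, 5 (2 total)

Step 3: Apply Euler's theorem:
  - Eulerian circuit exists iff graph is connected and all vertices have even degree
  - Eulerian path exists iff graph is connected and has 0 or 2 odd-degree vertices

Graph is connected with exactly 2 odd-degree vertices (1, 5).
Eulerian path exists (starting and ending at the odd-degree vertices), but no Eulerian circuit.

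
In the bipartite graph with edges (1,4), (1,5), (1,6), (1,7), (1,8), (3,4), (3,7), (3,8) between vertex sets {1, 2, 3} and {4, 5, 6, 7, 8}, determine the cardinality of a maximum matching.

Step 1: List the neighbors of each left vertex:
  1: 4, 5, 6, 7, 8
  2: (none)
  3: 4, 7, 8

Step 2: Greedily match left vertices, then look for augmenting paths:
  Match 1 -- 4
  Match 3 -- 7
  No augmenting path remains.

Step 3: Verify this is maximum:
  Matching has size 2. The vertex set {1, 3} covers every edge and has size 2; any matching has at most one edge per cover vertex, so 2 is maximum (König's theorem).

Maximum matching: {(1,4), (3,7)}
Size: 2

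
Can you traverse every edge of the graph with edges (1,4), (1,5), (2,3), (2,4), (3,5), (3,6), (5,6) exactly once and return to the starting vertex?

Step 1: Find the degree of each vertex:
  deg(1) = 2
  deg(2) = 2
  deg(3) = 3
  deg(4) = 2
  deg(5) = 3
  deg(6) = 2

Step 2: Count vertices with odd degree:
  Odd-degree vertices: 3, 5 (2 total)

Step 3: Apply Euler's theorem:
  - Eulerian circuit exists iff graph is connected and all vertices have even degree
  - Eulerian path exists iff graph is connected and has 0 or 2 odd-degree vertices

Graph is connected with exactly 2 odd-degree vertices (3, 5).
Eulerian path exists (starting and ending at the odd-degree vertices), but no Eulerian circuit.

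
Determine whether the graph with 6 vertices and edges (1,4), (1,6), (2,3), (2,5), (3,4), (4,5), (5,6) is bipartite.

Step 1: Attempt 2-coloring using BFS:
  Start at vertex 1, assign color 0
  Color vertex 4 with color 1 (neighbor of 1)
  Color vertex 6 with color 1 (neighbor of 1)
  Color vertex 3 with color 0 (neighbor of 4)
  Color vertex 5 with color 0 (neighbor of 4)
  Color vertex 2 with color 1 (neighbor of 3)

Step 2: 2-coloring succeeded. No conflicts found.
  Set A (color 0): {1, 3, 5}
  Set B (color 1): {2, 4, 6}

The graph is bipartite with partition {1, 3, 5}, {2, 4, 6}.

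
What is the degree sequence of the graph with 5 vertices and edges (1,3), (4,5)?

Step 1: Count edges incident to each vertex:
  deg(1) = 1 (neighbors: 3)
  deg(2) = 0 (neighbors: none)
  deg(3) = 1 (neighbors: 1)
  deg(4) = 1 (neighbors: 5)
  deg(5) = 1 (neighbors: 4)

Step 2: Sort degrees in non-increasing order:
  Degrees: [1, 0, 1, 1, 1] -> sorted: [1, 1, 1, 1, 0]

Degree sequence: [1, 1, 1, 1, 0]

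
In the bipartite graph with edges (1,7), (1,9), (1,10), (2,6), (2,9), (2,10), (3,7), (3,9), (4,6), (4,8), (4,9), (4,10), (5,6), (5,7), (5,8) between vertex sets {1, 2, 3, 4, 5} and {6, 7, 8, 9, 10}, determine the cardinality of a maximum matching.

Step 1: List the neighbors of each left vertex:
  1: 7, 9, 10
  2: 6, 9, 10
  3: 7, 9
  4: 6, 8, 9, 10
  5: 6, 7, 8

Step 2: Greedily match left vertices, then look for augmenting paths:
  Match 1 -- 7
  Match 2 -- 10
  Match 3 -- 9
  Match 4 -- 8
  Match 5 -- 6
  No augmenting path remains.

Step 3: Verify this is maximum:
  Matching size 5 = min(|L|, |R|) = min(5, 5), which is an upper bound, so this matching is maximum.

Maximum matching: {(1,7), (2,10), (3,9), (4,8), (5,6)}
Size: 5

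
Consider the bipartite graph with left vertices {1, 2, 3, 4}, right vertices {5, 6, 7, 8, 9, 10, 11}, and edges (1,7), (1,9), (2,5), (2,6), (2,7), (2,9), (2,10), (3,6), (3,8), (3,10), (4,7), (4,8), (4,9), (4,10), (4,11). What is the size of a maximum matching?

Step 1: List the neighbors of each left vertex:
  1: 7, 9
  2: 5, 6, 7, 9, 10
  3: 6, 8, 10
  4: 7, 8, 9, 10, 11

Step 2: Greedily match left vertices, then look for augmenting paths:
  Match 1 -- 7
  Match 2 -- 5
  Match 3 -- 6
  Match 4 -- 8
  No augmenting path remains.

Step 3: Verify this is maximum:
  Matching size 4 = min(|L|, |R|) = min(4, 7), which is an upper bound, so this matching is maximum.

Maximum matching: {(1,7), (2,5), (3,6), (4,8)}
Size: 4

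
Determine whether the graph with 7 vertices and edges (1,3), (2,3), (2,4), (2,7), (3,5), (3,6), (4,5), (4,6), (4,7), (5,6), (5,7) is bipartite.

Step 1: Attempt 2-coloring using BFS:
  Start at vertex 1, assign color 0
  Color vertex 3 with color 1 (neighbor of 1)
  Color vertex 2 with color 0 (neighbor of 3)
  Color vertex 5 with color 0 (neighbor of 3)
  Color vertex 6 with color 0 (neighbor of 3)
  Color vertex 4 with color 1 (neighbor of 2)
  Color vertex 7 with color 1 (neighbor of 2)

Step 2: Conflict found! Vertices 5 and 6 are adjacent but have the same color.
This means the graph contains an odd cycle.

The graph is NOT bipartite.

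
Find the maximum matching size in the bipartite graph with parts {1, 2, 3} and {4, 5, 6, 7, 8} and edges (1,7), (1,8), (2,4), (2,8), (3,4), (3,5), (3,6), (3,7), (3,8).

Step 1: List the neighbors of each left vertex:
  1: 7, 8
  2: 4, 8
  3: 4, 5, 6, 7, 8

Step 2: Greedily match left vertices, then look for augmenting paths:
  Match 1 -- 7
  Match 2 -- 4
  Match 3 -- 5
  No augmenting path remains.

Step 3: Verify this is maximum:
  Matching size 3 = min(|L|, |R|) = min(3, 5), which is an upper bound, so this matching is maximum.

Maximum matching: {(1,7), (2,4), (3,5)}
Size: 3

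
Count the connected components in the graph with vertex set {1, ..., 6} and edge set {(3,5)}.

Step 1: Build adjacency list from edges:
  1: (none)
  2: (none)
  3: 5
  4: (none)
  5: 3
  6: (none)

Step 2: Run BFS/DFS from vertex 1:
  Visited: {1}
  Reached 1 of 6 vertices

Step 3: Only 1 of 6 vertices reached. Graph is disconnected.
Connected components: {1}, {2}, {3, 5}, {4}, {6}
Number of connected components: 5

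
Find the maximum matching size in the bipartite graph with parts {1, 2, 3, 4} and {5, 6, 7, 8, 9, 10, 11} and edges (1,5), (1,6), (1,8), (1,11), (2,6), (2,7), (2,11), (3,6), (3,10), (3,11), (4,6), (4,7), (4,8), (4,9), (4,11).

Step 1: List the neighbors of each left vertex:
  1: 5, 6, 8, 11
  2: 6, 7, 11
  3: 6, 10, 11
  4: 6, 7, 8, 9, 11

Step 2: Greedily match left vertices, then look for augmenting paths:
  Match 1 -- 5
  Match 2 -- 6
  Match 3 -- 10
  Match 4 -- 7
  No augmenting path remains.

Step 3: Verify this is maximum:
  Matching size 4 = min(|L|, |R|) = min(4, 7), which is an upper bound, so this matching is maximum.

Maximum matching: {(1,5), (2,6), (3,10), (4,7)}
Size: 4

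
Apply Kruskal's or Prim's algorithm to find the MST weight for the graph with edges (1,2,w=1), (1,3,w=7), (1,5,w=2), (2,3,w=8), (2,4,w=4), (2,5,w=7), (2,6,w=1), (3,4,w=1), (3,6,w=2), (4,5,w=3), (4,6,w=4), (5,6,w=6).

Apply Kruskal's algorithm (sort edges by weight, add if no cycle):

Sorted edges by weight:
  (1,2) w=1
  (2,6) w=1
  (3,4) w=1
  (1,5) w=2
  (3,6) w=2
  (4,5) w=3
  (2,4) w=4
  (4,6) w=4
  (5,6) w=6
  (1,3) w=7
  (2,5) w=7
  (2,3) w=8

Add edge (1,2) w=1 -- no cycle. Running total: 1
Add edge (2,6) w=1 -- no cycle. Running total: 2
Add edge (3,4) w=1 -- no cycle. Running total: 3
Add edge (1,5) w=2 -- no cycle. Running total: 5
Add edge (3,6) w=2 -- no cycle. Running total: 7

MST edges: (1,2,w=1), (2,6,w=1), (3,4,w=1), (1,5,w=2), (3,6,w=2)
Total MST weight: 1 + 1 + 1 + 2 + 2 = 7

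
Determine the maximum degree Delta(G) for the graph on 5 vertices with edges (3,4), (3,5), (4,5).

Step 1: Count edges incident to each vertex:
  deg(1) = 0 (neighbors: none)
  deg(2) = 0 (neighbors: none)
  deg(3) = 2 (neighbors: 4, 5)
  deg(4) = 2 (neighbors: 3, 5)
  deg(5) = 2 (neighbors: 3, 4)

Step 2: Find maximum:
  max(0, 0, 2, 2, 2) = 2 (vertex 3)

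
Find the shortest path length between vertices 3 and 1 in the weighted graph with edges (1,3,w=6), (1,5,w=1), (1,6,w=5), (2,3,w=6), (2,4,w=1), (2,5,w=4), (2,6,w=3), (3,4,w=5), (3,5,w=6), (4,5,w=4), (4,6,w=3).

Step 1: Build adjacency list with weights:
  1: 3(w=6), 5(w=1), 6(w=5)
  2: 3(w=6), 4(w=1), 5(w=4), 6(w=3)
  3: 1(w=6), 2(w=6), 4(w=5), 5(w=6)
  4: 2(w=1), 3(w=5), 5(w=4), 6(w=3)
  5: 1(w=1), 2(w=4), 3(w=6), 4(w=4)
  6: 1(w=5), 2(w=3), 4(w=3)

Step 2: Apply Dijkstra's algorithm from vertex 3:
  Visit vertex 3 (distance=0)
    Update dist[1] = 6
    Update dist[2] = 6
    Update dist[4] = 5
    Update dist[5] = 6
  Visit vertex 4 (distance=5)
    Update dist[6] = 8
  Visit vertex 1 (distance=6)

Step 3: Shortest path: 3 -> 1
Total weight: 6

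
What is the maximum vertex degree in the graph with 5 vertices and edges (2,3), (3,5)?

Step 1: Count edges incident to each vertex:
  deg(1) = 0 (neighbors: none)
  deg(2) = 1 (neighbors: 3)
  deg(3) = 2 (neighbors: 2, 5)
  deg(4) = 0 (neighbors: none)
  deg(5) = 1 (neighbors: 3)

Step 2: Find maximum:
  max(0, 1, 2, 0, 1) = 2 (vertex 3)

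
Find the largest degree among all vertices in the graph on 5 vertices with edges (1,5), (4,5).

Step 1: Count edges incident to each vertex:
  deg(1) = 1 (neighbors: 5)
  deg(2) = 0 (neighbors: none)
  deg(3) = 0 (neighbors: none)
  deg(4) = 1 (neighbors: 5)
  deg(5) = 2 (neighbors: 1, 4)

Step 2: Find maximum:
  max(1, 0, 0, 1, 2) = 2 (vertex 5)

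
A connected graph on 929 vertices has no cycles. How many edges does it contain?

A tree on n vertices always has exactly n - 1 edges.
For n = 929: edges = 929 - 1 = 928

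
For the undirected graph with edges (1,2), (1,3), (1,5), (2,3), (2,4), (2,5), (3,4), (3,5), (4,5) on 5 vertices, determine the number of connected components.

Step 1: Build adjacency list from edges:
  1: 2, 3, 5
  2: 1, 3, 4, 5
  3: 1, 2, 4, 5
  4: 2, 3, 5
  5: 1, 2, 3, 4

Step 2: Run BFS/DFS from vertex 1:
  Visited: {1, 2, 3, 5, 4}
  Reached 5 of 5 vertices

Step 3: All 5 vertices reached from vertex 1, so the graph is connected.
Number of connected components: 1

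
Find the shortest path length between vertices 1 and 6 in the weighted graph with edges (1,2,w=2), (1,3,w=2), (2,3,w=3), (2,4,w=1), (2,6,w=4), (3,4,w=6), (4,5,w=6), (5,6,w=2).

Step 1: Build adjacency list with weights:
  1: 2(w=2), 3(w=2)
  2: 1(w=2), 3(w=3), 4(w=1), 6(w=4)
  3: 1(w=2), 2(w=3), 4(w=6)
  4: 2(w=1), 3(w=6), 5(w=6)
  5: 4(w=6), 6(w=2)
  6: 2(w=4), 5(w=2)

Step 2: Apply Dijkstra's algorithm from vertex 1:
  Visit vertex 1 (distance=0)
    Update dist[2] = 2
    Update dist[3] = 2
  Visit vertex 2 (distance=2)
    Update dist[4] = 3
    Update dist[6] = 6
  Visit vertex 3 (distance=2)
  Visit vertex 4 (distance=3)
    Update dist[5] = 9
  Visit vertex 6 (distance=6)
    Update dist[5] = 8

Step 3: Shortest path: 1 -> 2 -> 6
Total weight: 2 + 4 = 6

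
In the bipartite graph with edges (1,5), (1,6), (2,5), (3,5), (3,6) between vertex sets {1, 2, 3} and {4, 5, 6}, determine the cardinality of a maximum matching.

Step 1: List the neighbors of each left vertex:
  1: 5, 6
  2: 5
  3: 5, 6

Step 2: Greedily match left vertices, then look for augmenting paths:
  Match 1 -- 5
  Match 3 -- 6
  No augmenting path remains.

Step 3: Verify this is maximum:
  Matching has size 2. The vertex set {5, 6} covers every edge and has size 2; any matching has at most one edge per cover vertex, so 2 is maximum (König's theorem).

Maximum matching: {(1,5), (3,6)}
Size: 2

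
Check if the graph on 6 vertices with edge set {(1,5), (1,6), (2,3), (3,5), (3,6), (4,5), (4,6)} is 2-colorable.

Step 1: Attempt 2-coloring using BFS:
  Start at vertex 1, assign color 0
  Color vertex 5 with color 1 (neighbor of 1)
  Color vertex 6 with color 1 (neighbor of 1)
  Color vertex 3 with color 0 (neighbor of 5)
  Color vertex 4 with color 0 (neighbor of 5)
  Color vertex 2 with color 1 (neighbor of 3)

Step 2: 2-coloring succeeded. No conflicts found.
  Set A (color 0): {1, 3, 4}
  Set B (color 1): {2, 5, 6}

The graph is bipartite with partition {1, 3, 4}, {2, 5, 6}.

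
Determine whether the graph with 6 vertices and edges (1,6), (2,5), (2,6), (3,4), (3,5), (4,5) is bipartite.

Step 1: Attempt 2-coloring using BFS:
  Start at vertex 1, assign color 0
  Color vertex 6 with color 1 (neighbor of 1)
  Color vertex 2 with color 0 (neighbor of 6)
  Color vertex 5 with color 1 (neighbor of 2)
  Color vertex 3 with color 0 (neighbor of 5)
  Color vertex 4 with color 0 (neighbor of 5)

Step 2: Conflict found! Vertices 3 and 4 are adjacent but have the same color.
This means the graph contains an odd cycle.

The graph is NOT bipartite.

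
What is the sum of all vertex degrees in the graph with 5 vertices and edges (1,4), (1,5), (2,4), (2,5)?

Step 1: Count edges incident to each vertex:
  deg(1) = 2 (neighbors: 4, 5)
  deg(2) = 2 (neighbors: 4, 5)
  deg(3) = 0 (neighbors: none)
  deg(4) = 2 (neighbors: 1, 2)
  deg(5) = 2 (neighbors: 1, 2)

Step 2: Sum all degrees:
  2 + 2 + 0 + 2 + 2 = 8

Verification: sum of degrees = 2 * |E| = 2 * 4 = 8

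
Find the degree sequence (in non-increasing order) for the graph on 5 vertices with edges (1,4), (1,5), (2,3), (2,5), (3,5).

Step 1: Count edges incident to each vertex:
  deg(1) = 2 (neighbors: 4, 5)
  deg(2) = 2 (neighbors: 3, 5)
  deg(3) = 2 (neighbors: 2, 5)
  deg(4) = 1 (neighbors: 1)
  deg(5) = 3 (neighbors: 1, 2, 3)

Step 2: Sort degrees in non-increasing order:
  Degrees: [2, 2, 2, 1, 3] -> sorted: [3, 2, 2, 2, 1]

Degree sequence: [3, 2, 2, 2, 1]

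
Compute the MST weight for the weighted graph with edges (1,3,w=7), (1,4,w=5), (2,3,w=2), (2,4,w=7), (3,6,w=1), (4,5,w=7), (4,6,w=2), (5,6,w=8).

Apply Kruskal's algorithm (sort edges by weight, add if no cycle):

Sorted edges by weight:
  (3,6) w=1
  (2,3) w=2
  (4,6) w=2
  (1,4) w=5
  (1,3) w=7
  (2,4) w=7
  (4,5) w=7
  (5,6) w=8

Add edge (3,6) w=1 -- no cycle. Running total: 1
Add edge (2,3) w=2 -- no cycle. Running total: 3
Add edge (4,6) w=2 -- no cycle. Running total: 5
Add edge (1,4) w=5 -- no cycle. Running total: 10
Skip edge (1,3) w=7 -- would create cycle
Skip edge (2,4) w=7 -- would create cycle
Add edge (4,5) w=7 -- no cycle. Running total: 17

MST edges: (3,6,w=1), (2,3,w=2), (4,6,w=2), (1,4,w=5), (4,5,w=7)
Total MST weight: 1 + 2 + 2 + 5 + 7 = 17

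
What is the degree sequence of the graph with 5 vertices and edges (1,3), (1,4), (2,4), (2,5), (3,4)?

Step 1: Count edges incident to each vertex:
  deg(1) = 2 (neighbors: 3, 4)
  deg(2) = 2 (neighbors: 4, 5)
  deg(3) = 2 (neighbors: 1, 4)
  deg(4) = 3 (neighbors: 1, 2, 3)
  deg(5) = 1 (neighbors: 2)

Step 2: Sort degrees in non-increasing order:
  Degrees: [2, 2, 2, 3, 1] -> sorted: [3, 2, 2, 2, 1]

Degree sequence: [3, 2, 2, 2, 1]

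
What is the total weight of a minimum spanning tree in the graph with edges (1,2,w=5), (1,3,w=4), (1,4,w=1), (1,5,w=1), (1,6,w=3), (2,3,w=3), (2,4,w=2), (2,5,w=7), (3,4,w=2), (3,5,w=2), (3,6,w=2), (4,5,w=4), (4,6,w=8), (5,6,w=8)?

Apply Kruskal's algorithm (sort edges by weight, add if no cycle):

Sorted edges by weight:
  (1,4) w=1
  (1,5) w=1
  (2,4) w=2
  (3,5) w=2
  (3,4) w=2
  (3,6) w=2
  (1,6) w=3
  (2,3) w=3
  (1,3) w=4
  (4,5) w=4
  (1,2) w=5
  (2,5) w=7
  (4,6) w=8
  (5,6) w=8

Add edge (1,4) w=1 -- no cycle. Running total: 1
Add edge (1,5) w=1 -- no cycle. Running total: 2
Add edge (2,4) w=2 -- no cycle. Running total: 4
Add edge (3,5) w=2 -- no cycle. Running total: 6
Skip edge (3,4) w=2 -- would create cycle
Add edge (3,6) w=2 -- no cycle. Running total: 8

MST edges: (1,4,w=1), (1,5,w=1), (2,4,w=2), (3,5,w=2), (3,6,w=2)
Total MST weight: 1 + 1 + 2 + 2 + 2 = 8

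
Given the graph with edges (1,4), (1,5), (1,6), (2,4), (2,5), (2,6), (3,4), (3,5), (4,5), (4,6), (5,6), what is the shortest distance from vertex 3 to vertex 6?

Step 1: Build adjacency list:
  1: 4, 5, 6
  2: 4, 5, 6
  3: 4, 5
  4: 1, 2, 3, 5, 6
  5: 1, 2, 3, 4, 6
  6: 1, 2, 4, 5

Step 2: BFS from vertex 3 to find shortest path to 6:
  vertex 4 reached at distance 1
  vertex 5 reached at distance 1
  vertex 1 reached at distance 2
  vertex 2 reached at distance 2
  vertex 6 reached at distance 2

Step 3: Shortest path: 3 -> 4 -> 6
Path length: 2 edges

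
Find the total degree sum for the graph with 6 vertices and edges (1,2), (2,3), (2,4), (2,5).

Step 1: Count edges incident to each vertex:
  deg(1) = 1 (neighbors: 2)
  deg(2) = 4 (neighbors: 1, 3, 4, 5)
  deg(3) = 1 (neighbors: 2)
  deg(4) = 1 (neighbors: 2)
  deg(5) = 1 (neighbors: 2)
  deg(6) = 0 (neighbors: none)

Step 2: Sum all degrees:
  1 + 4 + 1 + 1 + 1 + 0 = 8

Verification: sum of degrees = 2 * |E| = 2 * 4 = 8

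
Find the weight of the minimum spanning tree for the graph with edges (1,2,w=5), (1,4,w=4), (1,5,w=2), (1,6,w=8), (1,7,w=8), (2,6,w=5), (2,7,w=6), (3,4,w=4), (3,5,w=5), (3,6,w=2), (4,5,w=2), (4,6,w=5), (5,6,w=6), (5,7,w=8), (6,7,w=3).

Apply Kruskal's algorithm (sort edges by weight, add if no cycle):

Sorted edges by weight:
  (1,5) w=2
  (3,6) w=2
  (4,5) w=2
  (6,7) w=3
  (1,4) w=4
  (3,4) w=4
  (1,2) w=5
  (2,6) w=5
  (3,5) w=5
  (4,6) w=5
  (2,7) w=6
  (5,6) w=6
  (1,6) w=8
  (1,7) w=8
  (5,7) w=8

Add edge (1,5) w=2 -- no cycle. Running total: 2
Add edge (3,6) w=2 -- no cycle. Running total: 4
Add edge (4,5) w=2 -- no cycle. Running total: 6
Add edge (6,7) w=3 -- no cycle. Running total: 9
Skip edge (1,4) w=4 -- would create cycle
Add edge (3,4) w=4 -- no cycle. Running total: 13
Add edge (1,2) w=5 -- no cycle. Running total: 18

MST edges: (1,5,w=2), (3,6,w=2), (4,5,w=2), (6,7,w=3), (3,4,w=4), (1,2,w=5)
Total MST weight: 2 + 2 + 2 + 3 + 4 + 5 = 18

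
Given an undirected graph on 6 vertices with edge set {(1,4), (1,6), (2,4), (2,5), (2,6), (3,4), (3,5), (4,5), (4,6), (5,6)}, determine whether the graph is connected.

Step 1: Build adjacency list from edges:
  1: 4, 6
  2: 4, 5, 6
  3: 4, 5
  4: 1, 2, 3, 5, 6
  5: 2, 3, 4, 6
  6: 1, 2, 4, 5

Step 2: Run BFS/DFS from vertex 1:
  Visited: {1, 4, 6, 2, 3, 5}
  Reached 6 of 6 vertices

Step 3: All 6 vertices reached from vertex 1, so the graph is connected.
Answer: Yes, the graph is connected.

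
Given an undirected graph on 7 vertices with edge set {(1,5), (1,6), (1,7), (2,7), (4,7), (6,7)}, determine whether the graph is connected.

Step 1: Build adjacency list from edges:
  1: 5, 6, 7
  2: 7
  3: (none)
  4: 7
  5: 1
  6: 1, 7
  7: 1, 2, 4, 6

Step 2: Run BFS/DFS from vertex 1:
  Visited: {1, 5, 6, 7, 2, 4}
  Reached 6 of 7 vertices

Step 3: Only 6 of 7 vertices reached. Graph is disconnected.
Connected components: {1, 2, 4, 5, 6, 7}, {3}
Answer: No, the graph is not connected (2 components).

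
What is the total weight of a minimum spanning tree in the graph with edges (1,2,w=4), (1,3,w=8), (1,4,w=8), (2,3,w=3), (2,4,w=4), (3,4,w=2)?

Apply Kruskal's algorithm (sort edges by weight, add if no cycle):

Sorted edges by weight:
  (3,4) w=2
  (2,3) w=3
  (1,2) w=4
  (2,4) w=4
  (1,3) w=8
  (1,4) w=8

Add edge (3,4) w=2 -- no cycle. Running total: 2
Add edge (2,3) w=3 -- no cycle. Running total: 5
Add edge (1,2) w=4 -- no cycle. Running total: 9

MST edges: (3,4,w=2), (2,3,w=3), (1,2,w=4)
Total MST weight: 2 + 3 + 4 = 9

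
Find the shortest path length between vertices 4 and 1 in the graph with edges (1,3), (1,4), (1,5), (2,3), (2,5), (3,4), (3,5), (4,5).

Step 1: Build adjacency list:
  1: 3, 4, 5
  2: 3, 5
  3: 1, 2, 4, 5
  4: 1, 3, 5
  5: 1, 2, 3, 4

Step 2: BFS from vertex 4 to find shortest path to 1:
  vertex 1 reached at distance 1

Step 3: Shortest path: 4 -> 1
Path length: 1 edge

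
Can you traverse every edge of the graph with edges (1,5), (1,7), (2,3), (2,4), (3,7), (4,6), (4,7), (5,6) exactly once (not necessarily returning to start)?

Step 1: Find the degree of each vertex:
  deg(1) = 2
  deg(2) = 2
  deg(3) = 2
  deg(4) = 3
  deg(5) = 2
  deg(6) = 2
  deg(7) = 3

Step 2: Count vertices with odd degree:
  Odd-degree vertices: 4, 7 (2 total)

Step 3: Apply Euler's theorem:
  - Eulerian circuit exists iff graph is connected and all vertices have even degree
  - Eulerian path exists iff graph is connected and has 0 or 2 odd-degree vertices

Graph is connected with exactly 2 odd-degree vertices (4, 7).
Eulerian path exists (starting and ending at the odd-degree vertices), but no Eulerian circuit.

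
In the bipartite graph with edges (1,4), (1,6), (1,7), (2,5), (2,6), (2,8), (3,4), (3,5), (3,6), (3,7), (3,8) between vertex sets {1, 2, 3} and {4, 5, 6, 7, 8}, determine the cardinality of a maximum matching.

Step 1: List the neighbors of each left vertex:
  1: 4, 6, 7
  2: 5, 6, 8
  3: 4, 5, 6, 7, 8

Step 2: Greedily match left vertices, then look for augmenting paths:
  Match 1 -- 4
  Match 2 -- 5
  Match 3 -- 6
  No augmenting path remains.

Step 3: Verify this is maximum:
  Matching size 3 = min(|L|, |R|) = min(3, 5), which is an upper bound, so this matching is maximum.

Maximum matching: {(1,4), (2,5), (3,6)}
Size: 3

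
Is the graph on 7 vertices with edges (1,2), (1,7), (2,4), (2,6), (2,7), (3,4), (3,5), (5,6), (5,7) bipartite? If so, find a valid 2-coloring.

Step 1: Attempt 2-coloring using BFS:
  Start at vertex 1, assign color 0
  Color vertex 2 with color 1 (neighbor of 1)
  Color vertex 7 with color 1 (neighbor of 1)
  Color vertex 4 with color 0 (neighbor of 2)
  Color vertex 6 with color 0 (neighbor of 2)

Step 2: Conflict found! Vertices 2 and 7 are adjacent but have the same color.
This means the graph contains an odd cycle.

The graph is NOT bipartite.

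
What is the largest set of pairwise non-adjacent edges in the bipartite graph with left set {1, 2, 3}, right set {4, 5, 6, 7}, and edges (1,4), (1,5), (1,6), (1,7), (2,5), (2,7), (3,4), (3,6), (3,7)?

Step 1: List the neighbors of each left vertex:
  1: 4, 5, 6, 7
  2: 5, 7
  3: 4, 6, 7

Step 2: Greedily match left vertices, then look for augmenting paths:
  Match 1 -- 4
  Match 2 -- 5
  Match 3 -- 6
  No augmenting path remains.

Step 3: Verify this is maximum:
  Matching size 3 = min(|L|, |R|) = min(3, 4), which is an upper bound, so this matching is maximum.

Maximum matching: {(1,4), (2,5), (3,6)}
Size: 3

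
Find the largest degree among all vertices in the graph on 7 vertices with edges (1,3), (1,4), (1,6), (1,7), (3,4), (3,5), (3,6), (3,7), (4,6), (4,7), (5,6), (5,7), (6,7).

Step 1: Count edges incident to each vertex:
  deg(1) = 4 (neighbors: 3, 4, 6, 7)
  deg(2) = 0 (neighbors: none)
  deg(3) = 5 (neighbors: 1, 4, 5, 6, 7)
  deg(4) = 4 (neighbors: 1, 3, 6, 7)
  deg(5) = 3 (neighbors: 3, 6, 7)
  deg(6) = 5 (neighbors: 1, 3, 4, 5, 7)
  deg(7) = 5 (neighbors: 1, 3, 4, 5, 6)

Step 2: Find maximum:
  max(4, 0, 5, 4, 3, 5, 5) = 5 (vertex 3)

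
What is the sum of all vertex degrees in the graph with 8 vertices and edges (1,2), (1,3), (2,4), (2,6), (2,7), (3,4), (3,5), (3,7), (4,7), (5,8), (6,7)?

Step 1: Count edges incident to each vertex:
  deg(1) = 2 (neighbors: 2, 3)
  deg(2) = 4 (neighbors: 1, 4, 6, 7)
  deg(3) = 4 (neighbors: 1, 4, 5, 7)
  deg(4) = 3 (neighbors: 2, 3, 7)
  deg(5) = 2 (neighbors: 3, 8)
  deg(6) = 2 (neighbors: 2, 7)
  deg(7) = 4 (neighbors: 2, 3, 4, 6)
  deg(8) = 1 (neighbors: 5)

Step 2: Sum all degrees:
  2 + 4 + 4 + 3 + 2 + 2 + 4 + 1 = 22

Verification: sum of degrees = 2 * |E| = 2 * 11 = 22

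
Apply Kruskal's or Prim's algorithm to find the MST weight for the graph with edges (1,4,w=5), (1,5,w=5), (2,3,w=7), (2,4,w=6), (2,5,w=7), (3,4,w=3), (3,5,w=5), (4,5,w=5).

Apply Kruskal's algorithm (sort edges by weight, add if no cycle):

Sorted edges by weight:
  (3,4) w=3
  (1,4) w=5
  (1,5) w=5
  (3,5) w=5
  (4,5) w=5
  (2,4) w=6
  (2,3) w=7
  (2,5) w=7

Add edge (3,4) w=3 -- no cycle. Running total: 3
Add edge (1,4) w=5 -- no cycle. Running total: 8
Add edge (1,5) w=5 -- no cycle. Running total: 13
Skip edge (3,5) w=5 -- would create cycle
Skip edge (4,5) w=5 -- would create cycle
Add edge (2,4) w=6 -- no cycle. Running total: 19

MST edges: (3,4,w=3), (1,4,w=5), (1,5,w=5), (2,4,w=6)
Total MST weight: 3 + 5 + 5 + 6 = 19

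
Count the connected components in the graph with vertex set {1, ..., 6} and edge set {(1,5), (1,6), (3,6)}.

Step 1: Build adjacency list from edges:
  1: 5, 6
  2: (none)
  3: 6
  4: (none)
  5: 1
  6: 1, 3

Step 2: Run BFS/DFS from vertex 1:
  Visited: {1, 5, 6, 3}
  Reached 4 of 6 vertices

Step 3: Only 4 of 6 vertices reached. Graph is disconnected.
Connected components: {1, 3, 5, 6}, {2}, {4}
Number of connected components: 3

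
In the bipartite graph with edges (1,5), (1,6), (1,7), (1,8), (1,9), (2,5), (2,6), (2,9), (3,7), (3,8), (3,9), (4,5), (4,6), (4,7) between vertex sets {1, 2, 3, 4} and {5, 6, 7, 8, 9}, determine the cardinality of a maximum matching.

Step 1: List the neighbors of each left vertex:
  1: 5, 6, 7, 8, 9
  2: 5, 6, 9
  3: 7, 8, 9
  4: 5, 6, 7

Step 2: Greedily match left vertices, then look for augmenting paths:
  Match 1 -- 8
  Match 2 -- 6
  Match 3 -- 7
  Match 4 -- 5
  No augmenting path remains.

Step 3: Verify this is maximum:
  Matching size 4 = min(|L|, |R|) = min(4, 5), which is an upper bound, so this matching is maximum.

Maximum matching: {(1,8), (2,6), (3,7), (4,5)}
Size: 4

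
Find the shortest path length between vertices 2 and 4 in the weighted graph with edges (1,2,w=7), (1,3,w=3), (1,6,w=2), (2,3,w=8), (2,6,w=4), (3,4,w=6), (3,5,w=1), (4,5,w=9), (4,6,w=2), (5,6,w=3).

Step 1: Build adjacency list with weights:
  1: 2(w=7), 3(w=3), 6(w=2)
  2: 1(w=7), 3(w=8), 6(w=4)
  3: 1(w=3), 2(w=8), 4(w=6), 5(w=1)
  4: 3(w=6), 5(w=9), 6(w=2)
  5: 3(w=1), 4(w=9), 6(w=3)
  6: 1(w=2), 2(w=4), 4(w=2), 5(w=3)

Step 2: Apply Dijkstra's algorithm from vertex 2:
  Visit vertex 2 (distance=0)
    Update dist[1] = 7
    Update dist[3] = 8
    Update dist[6] = 4
  Visit vertex 6 (distance=4)
    Update dist[1] = 6
    Update dist[4] = 6
    Update dist[5] = 7
  Visit vertex 1 (distance=6)
  Visit vertex 4 (distance=6)

Step 3: Shortest path: 2 -> 6 -> 4
Total weight: 4 + 2 = 6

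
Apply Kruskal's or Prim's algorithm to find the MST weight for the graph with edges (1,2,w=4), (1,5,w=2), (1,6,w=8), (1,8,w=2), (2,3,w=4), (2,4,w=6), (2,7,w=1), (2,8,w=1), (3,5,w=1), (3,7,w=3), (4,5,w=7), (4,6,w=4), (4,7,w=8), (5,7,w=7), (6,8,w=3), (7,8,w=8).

Apply Kruskal's algorithm (sort edges by weight, add if no cycle):

Sorted edges by weight:
  (2,7) w=1
  (2,8) w=1
  (3,5) w=1
  (1,8) w=2
  (1,5) w=2
  (3,7) w=3
  (6,8) w=3
  (1,2) w=4
  (2,3) w=4
  (4,6) w=4
  (2,4) w=6
  (4,5) w=7
  (5,7) w=7
  (1,6) w=8
  (4,7) w=8
  (7,8) w=8

Add edge (2,7) w=1 -- no cycle. Running total: 1
Add edge (2,8) w=1 -- no cycle. Running total: 2
Add edge (3,5) w=1 -- no cycle. Running total: 3
Add edge (1,8) w=2 -- no cycle. Running total: 5
Add edge (1,5) w=2 -- no cycle. Running total: 7
Skip edge (3,7) w=3 -- would create cycle
Add edge (6,8) w=3 -- no cycle. Running total: 10
Skip edge (1,2) w=4 -- would create cycle
Skip edge (2,3) w=4 -- would create cycle
Add edge (4,6) w=4 -- no cycle. Running total: 14

MST edges: (2,7,w=1), (2,8,w=1), (3,5,w=1), (1,8,w=2), (1,5,w=2), (6,8,w=3), (4,6,w=4)
Total MST weight: 1 + 1 + 1 + 2 + 2 + 3 + 4 = 14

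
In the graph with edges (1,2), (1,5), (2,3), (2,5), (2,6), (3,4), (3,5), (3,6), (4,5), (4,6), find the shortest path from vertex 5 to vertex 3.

Step 1: Build adjacency list:
  1: 2, 5
  2: 1, 3, 5, 6
  3: 2, 4, 5, 6
  4: 3, 5, 6
  5: 1, 2, 3, 4
  6: 2, 3, 4

Step 2: BFS from vertex 5 to find shortest path to 3:
  vertex 1 reached at distance 1
  vertex 2 reached at distance 1
  vertex 3 reached at distance 1

Step 3: Shortest path: 5 -> 3
Path length: 1 edge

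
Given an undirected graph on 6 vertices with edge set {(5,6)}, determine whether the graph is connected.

Step 1: Build adjacency list from edges:
  1: (none)
  2: (none)
  3: (none)
  4: (none)
  5: 6
  6: 5

Step 2: Run BFS/DFS from vertex 1:
  Visited: {1}
  Reached 1 of 6 vertices

Step 3: Only 1 of 6 vertices reached. Graph is disconnected.
Connected components: {1}, {2}, {3}, {4}, {5, 6}
Answer: No, the graph is not connected (5 components).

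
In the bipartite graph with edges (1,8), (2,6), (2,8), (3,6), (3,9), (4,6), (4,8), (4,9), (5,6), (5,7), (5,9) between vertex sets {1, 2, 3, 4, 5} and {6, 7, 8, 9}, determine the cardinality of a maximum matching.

Step 1: List the neighbors of each left vertex:
  1: 8
  2: 6, 8
  3: 6, 9
  4: 6, 8, 9
  5: 6, 7, 9

Step 2: Greedily match left vertices, then look for augmenting paths:
  Match 1 -- 8
  Match 2 -- 6
  Match 3 -- 9
  Match 5 -- 7
  No augmenting path remains.

Step 3: Verify this is maximum:
  Matching size 4 = min(|L|, |R|) = min(5, 4), which is an upper bound, so this matching is maximum.

Maximum matching: {(1,8), (2,6), (3,9), (5,7)}
Size: 4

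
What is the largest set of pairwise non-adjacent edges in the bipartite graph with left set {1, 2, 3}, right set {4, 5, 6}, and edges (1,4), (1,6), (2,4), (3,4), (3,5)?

Step 1: List the neighbors of each left vertex:
  1: 4, 6
  2: 4
  3: 4, 5

Step 2: Greedily match left vertices, then look for augmenting paths:
  Match 1 -- 6
  Match 2 -- 4
  Match 3 -- 5
  No augmenting path remains.

Step 3: Verify this is maximum:
  Matching size 3 = min(|L|, |R|) = min(3, 3), which is an upper bound, so this matching is maximum.

Maximum matching: {(1,6), (2,4), (3,5)}
Size: 3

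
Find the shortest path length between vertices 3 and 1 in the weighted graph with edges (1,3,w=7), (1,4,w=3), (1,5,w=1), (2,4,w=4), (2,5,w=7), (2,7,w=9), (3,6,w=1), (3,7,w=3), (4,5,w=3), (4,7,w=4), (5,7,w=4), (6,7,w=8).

Step 1: Build adjacency list with weights:
  1: 3(w=7), 4(w=3), 5(w=1)
  2: 4(w=4), 5(w=7), 7(w=9)
  3: 1(w=7), 6(w=1), 7(w=3)
  4: 1(w=3), 2(w=4), 5(w=3), 7(w=4)
  5: 1(w=1), 2(w=7), 4(w=3), 7(w=4)
  6: 3(w=1), 7(w=8)
  7: 2(w=9), 3(w=3), 4(w=4), 5(w=4), 6(w=8)

Step 2: Apply Dijkstra's algorithm from vertex 3:
  Visit vertex 3 (distance=0)
    Update dist[1] = 7
    Update dist[6] = 1
    Update dist[7] = 3
  Visit vertex 6 (distance=1)
  Visit vertex 7 (distance=3)
    Update dist[2] = 12
    Update dist[4] = 7
    Update dist[5] = 7
  Visit vertex 1 (distance=7)

Step 3: Shortest path: 3 -> 1
Total weight: 7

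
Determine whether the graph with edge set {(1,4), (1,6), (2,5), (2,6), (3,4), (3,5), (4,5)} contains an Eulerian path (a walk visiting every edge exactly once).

Step 1: Find the degree of each vertex:
  deg(1) = 2
  deg(2) = 2
  deg(3) = 2
  deg(4) = 3
  deg(5) = 3
  deg(6) = 2

Step 2: Count vertices with odd degree:
  Odd-degree vertices: 4, 5 (2 total)

Step 3: Apply Euler's theorem:
  - Eulerian circuit exists iff graph is connected and all vertices have even degree
  - Eulerian path exists iff graph is connected and has 0 or 2 odd-degree vertices

Graph is connected with exactly 2 odd-degree vertices (4, 5).
Eulerian path exists (starting and ending at the odd-degree vertices), but no Eulerian circuit.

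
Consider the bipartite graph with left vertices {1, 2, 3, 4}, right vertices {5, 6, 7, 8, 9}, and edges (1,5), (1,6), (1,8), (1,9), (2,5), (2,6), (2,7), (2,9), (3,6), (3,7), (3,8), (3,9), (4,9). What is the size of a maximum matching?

Step 1: List the neighbors of each left vertex:
  1: 5, 6, 8, 9
  2: 5, 6, 7, 9
  3: 6, 7, 8, 9
  4: 9

Step 2: Greedily match left vertices, then look for augmenting paths:
  Match 1 -- 5
  Match 2 -- 6
  Match 3 -- 7
  Match 4 -- 9
  No augmenting path remains.

Step 3: Verify this is maximum:
  Matching size 4 = min(|L|, |R|) = min(4, 5), which is an upper bound, so this matching is maximum.

Maximum matching: {(1,5), (2,6), (3,7), (4,9)}
Size: 4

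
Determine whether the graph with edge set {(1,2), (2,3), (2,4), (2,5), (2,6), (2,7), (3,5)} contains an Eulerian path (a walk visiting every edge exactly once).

Step 1: Find the degree of each vertex:
  deg(1) = 1
  deg(2) = 6
  deg(3) = 2
  deg(4) = 1
  deg(5) = 2
  deg(6) = 1
  deg(7) = 1

Step 2: Count vertices with odd degree:
  Odd-degree vertices: 1, 4, 6, 7 (4 total)

Step 3: Apply Euler's theorem:
  - Eulerian circuit exists iff graph is connected and all vertices have even degree
  - Eulerian path exists iff graph is connected and has 0 or 2 odd-degree vertices

Graph has 4 odd-degree vertices (need 0 or 2).
Neither Eulerian path nor Eulerian circuit exists.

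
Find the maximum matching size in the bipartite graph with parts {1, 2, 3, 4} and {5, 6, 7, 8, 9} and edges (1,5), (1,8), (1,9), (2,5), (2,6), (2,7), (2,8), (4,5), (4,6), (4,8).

Step 1: List the neighbors of each left vertex:
  1: 5, 8, 9
  2: 5, 6, 7, 8
  3: (none)
  4: 5, 6, 8

Step 2: Greedily match left vertices, then look for augmenting paths:
  Match 1 -- 5
  Match 2 -- 6
  Match 4 -- 8
  No augmenting path remains.

Step 3: Verify this is maximum:
  Matching has size 3. The vertex set {1, 2, 4} covers every edge and has size 3; any matching has at most one edge per cover vertex, so 3 is maximum (König's theorem).

Maximum matching: {(1,5), (2,6), (4,8)}
Size: 3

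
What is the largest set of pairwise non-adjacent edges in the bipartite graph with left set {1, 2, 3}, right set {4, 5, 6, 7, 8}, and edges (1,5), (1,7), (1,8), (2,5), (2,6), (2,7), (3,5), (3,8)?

Step 1: List the neighbors of each left vertex:
  1: 5, 7, 8
  2: 5, 6, 7
  3: 5, 8

Step 2: Greedily match left vertices, then look for augmenting paths:
  Match 1 -- 5
  Match 2 -- 6
  Match 3 -- 8
  No augmenting path remains.

Step 3: Verify this is maximum:
  Matching size 3 = min(|L|, |R|) = min(3, 5), which is an upper bound, so this matching is maximum.

Maximum matching: {(1,5), (2,6), (3,8)}
Size: 3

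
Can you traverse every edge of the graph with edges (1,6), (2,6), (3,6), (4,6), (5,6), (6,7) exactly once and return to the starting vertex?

Step 1: Find the degree of each vertex:
  deg(1) = 1
  deg(2) = 1
  deg(3) = 1
  deg(4) = 1
  deg(5) = 1
  deg(6) = 6
  deg(7) = 1

Step 2: Count vertices with odd degree:
  Odd-degree vertices: 1, 2, 3, 4, 5, 7 (6 total)

Step 3: Apply Euler's theorem:
  - Eulerian circuit exists iff graph is connected and all vertices have even degree
  - Eulerian path exists iff graph is connected and has 0 or 2 odd-degree vertices

Graph has 6 odd-degree vertices (need 0 or 2).
Neither Eulerian path nor Eulerian circuit exists.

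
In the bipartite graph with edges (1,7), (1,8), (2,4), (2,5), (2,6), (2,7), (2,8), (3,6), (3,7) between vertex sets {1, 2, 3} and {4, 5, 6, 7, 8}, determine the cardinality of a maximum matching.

Step 1: List the neighbors of each left vertex:
  1: 7, 8
  2: 4, 5, 6, 7, 8
  3: 6, 7

Step 2: Greedily match left vertices, then look for augmenting paths:
  Match 1 -- 7
  Match 2 -- 4
  Match 3 -- 6
  No augmenting path remains.

Step 3: Verify this is maximum:
  Matching size 3 = min(|L|, |R|) = min(3, 5), which is an upper bound, so this matching is maximum.

Maximum matching: {(1,7), (2,4), (3,6)}
Size: 3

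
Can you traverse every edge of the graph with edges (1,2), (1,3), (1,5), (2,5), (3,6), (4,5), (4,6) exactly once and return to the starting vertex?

Step 1: Find the degree of each vertex:
  deg(1) = 3
  deg(2) = 2
  deg(3) = 2
  deg(4) = 2
  deg(5) = 3
  deg(6) = 2

Step 2: Count vertices with odd degree:
  Odd-degree vertices: 1, 5 (2 total)

Step 3: Apply Euler's theorem:
  - Eulerian circuit exists iff graph is connected and all vertices have even degree
  - Eulerian path exists iff graph is connected and has 0 or 2 odd-degree vertices

Graph is connected with exactly 2 odd-degree vertices (1, 5).
Eulerian path exists (starting and ending at the odd-degree vertices), but no Eulerian circuit.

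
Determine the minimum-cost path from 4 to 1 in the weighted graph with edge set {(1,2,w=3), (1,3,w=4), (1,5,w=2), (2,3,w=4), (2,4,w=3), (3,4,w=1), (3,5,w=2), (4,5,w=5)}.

Step 1: Build adjacency list with weights:
  1: 2(w=3), 3(w=4), 5(w=2)
  2: 1(w=3), 3(w=4), 4(w=3)
  3: 1(w=4), 2(w=4), 4(w=1), 5(w=2)
  4: 2(w=3), 3(w=1), 5(w=5)
  5: 1(w=2), 3(w=2), 4(w=5)

Step 2: Apply Dijkstra's algorithm from vertex 4:
  Visit vertex 4 (distance=0)
    Update dist[2] = 3
    Update dist[3] = 1
    Update dist[5] = 5
  Visit vertex 3 (distance=1)
    Update dist[1] = 5
    Update dist[5] = 3
  Visit vertex 2 (distance=3)
  Visit vertex 5 (distance=3)
  Visit vertex 1 (distance=5)

Step 3: Shortest path: 4 -> 3 -> 1
Total weight: 1 + 4 = 5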